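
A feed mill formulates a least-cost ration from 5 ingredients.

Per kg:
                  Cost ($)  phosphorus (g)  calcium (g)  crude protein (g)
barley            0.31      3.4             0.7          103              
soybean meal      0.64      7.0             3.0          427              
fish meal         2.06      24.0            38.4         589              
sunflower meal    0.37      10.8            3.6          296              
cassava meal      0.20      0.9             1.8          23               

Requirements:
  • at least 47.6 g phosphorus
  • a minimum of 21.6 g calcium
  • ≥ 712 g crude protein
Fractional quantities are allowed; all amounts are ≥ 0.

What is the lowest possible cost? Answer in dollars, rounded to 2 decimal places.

$1.86

Treat it as an LP. Let x1 = kg of barley, x2 = kg of soybean meal, x3 = kg of fish meal, x4 = kg of sunflower meal, x5 = kg of cassava meal.
Minimise 0.31x1 + 0.64x2 + 2.06x3 + 0.37x4 + 0.2x5 with:
  3.4x1 + 7x2 + 24x3 + 10.8x4 + 0.9x5 ≥ 47.6   (phosphorus)
  0.7x1 + 3x2 + 38.4x3 + 3.6x4 + 1.8x5 ≥ 21.6   (calcium)
  103x1 + 427x2 + 589x3 + 296x4 + 23x5 ≥ 712   (crude protein)
  x1, x2, x3, x4, x5 ≥ 0.
At the optimum only fish meal, sunflower meal are positive (barley, soybean meal, cassava meal = 0). Binding constraints: phosphorus and calcium.
That vertex is x3 = 0.1886, x4 = 3.988.
Hence cost = 2.06·0.1886 + 0.37·3.988 = $1.8641.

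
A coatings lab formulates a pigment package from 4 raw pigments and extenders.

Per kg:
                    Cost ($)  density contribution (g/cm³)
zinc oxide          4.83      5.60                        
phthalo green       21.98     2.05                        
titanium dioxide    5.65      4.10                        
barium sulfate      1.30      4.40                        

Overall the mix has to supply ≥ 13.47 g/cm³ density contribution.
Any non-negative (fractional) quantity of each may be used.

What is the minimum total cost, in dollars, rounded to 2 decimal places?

$3.98

This is a linear program. Let x1 = kg of zinc oxide, x2 = kg of phthalo green, x3 = kg of titanium dioxide, x4 = kg of barium sulfate.
Minimize 4.83x1 + 21.98x2 + 5.65x3 + 1.3x4 subject to:
  5.6x1 + 2.05x2 + 4.1x3 + 4.4x4 ≥ 13.47   (density contribution)
  x1, x2, x3, x4 ≥ 0.
The minimum-cost mix takes nothing from zinc oxide, phthalo green, titanium dioxide — only barium sulfate. Binding constraint: density contribution.
That vertex is x4 = 3.061.
Cost = 1.3·3.061 = 3.9793.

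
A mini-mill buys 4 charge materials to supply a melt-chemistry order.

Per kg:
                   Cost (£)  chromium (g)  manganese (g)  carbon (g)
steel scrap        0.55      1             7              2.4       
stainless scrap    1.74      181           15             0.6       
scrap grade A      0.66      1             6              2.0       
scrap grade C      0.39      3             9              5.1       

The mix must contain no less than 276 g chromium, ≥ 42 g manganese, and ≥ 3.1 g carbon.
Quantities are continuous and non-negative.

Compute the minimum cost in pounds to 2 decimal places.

Let x1 = kg of steel scrap, x2 = kg of stainless scrap, x3 = kg of scrap grade A, x4 = kg of scrap grade C.
min 0.55x1 + 1.74x2 + 0.66x3 + 0.39x4 s.t.:
  1x1 + 181x2 + 1x3 + 3x4 ≥ 276   (chromium)
  7x1 + 15x2 + 6x3 + 9x4 ≥ 42   (manganese)
  2.4x1 + 0.6x2 + 2x3 + 5.1x4 ≥ 3.1   (carbon)
  x1, x2, x3, x4 ≥ 0.
At the optimum only stainless scrap, scrap grade C are positive (steel scrap, scrap grade A = 0). Binding constraints: chromium and manganese.
Optimal quantities: stainless scrap = 1.489 kg, scrap grade C = 2.186 kg.
Total cost: 1.74·1.489 + 0.39·2.186 = 3.4434.

£3.44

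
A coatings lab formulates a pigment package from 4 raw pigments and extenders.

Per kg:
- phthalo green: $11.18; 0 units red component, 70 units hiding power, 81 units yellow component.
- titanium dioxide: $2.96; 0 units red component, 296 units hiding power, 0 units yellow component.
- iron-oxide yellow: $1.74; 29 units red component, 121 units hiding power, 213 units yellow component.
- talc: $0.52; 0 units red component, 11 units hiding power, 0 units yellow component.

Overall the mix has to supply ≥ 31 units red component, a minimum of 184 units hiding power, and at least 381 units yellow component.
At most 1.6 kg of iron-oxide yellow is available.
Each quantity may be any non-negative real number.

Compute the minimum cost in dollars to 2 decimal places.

Let x1 = kg of phthalo green, x2 = kg of titanium dioxide, x3 = kg of iron-oxide yellow, x4 = kg of talc.
Minimise 11.18x1 + 2.96x2 + 1.74x3 + 0.52x4 with:
  29x3 ≥ 31   (red component)
  70x1 + 296x2 + 121x3 + 11x4 ≥ 184   (hiding power)
  81x1 + 213x3 ≥ 381   (yellow component)
  x3 ≤ 1.6
  x1, x2, x3, x4 ≥ 0.
The optimal basis is {phthalo green, iron-oxide yellow}; titanium dioxide, talc drop out. Binding constraints: yellow component and the iron-oxide yellow cap.
Optimal quantities: phthalo green = 0.4963 kg, iron-oxide yellow = 1.6 kg.
Cost = 11.18·0.4963 + 1.74·1.6 = 8.3326.

$8.33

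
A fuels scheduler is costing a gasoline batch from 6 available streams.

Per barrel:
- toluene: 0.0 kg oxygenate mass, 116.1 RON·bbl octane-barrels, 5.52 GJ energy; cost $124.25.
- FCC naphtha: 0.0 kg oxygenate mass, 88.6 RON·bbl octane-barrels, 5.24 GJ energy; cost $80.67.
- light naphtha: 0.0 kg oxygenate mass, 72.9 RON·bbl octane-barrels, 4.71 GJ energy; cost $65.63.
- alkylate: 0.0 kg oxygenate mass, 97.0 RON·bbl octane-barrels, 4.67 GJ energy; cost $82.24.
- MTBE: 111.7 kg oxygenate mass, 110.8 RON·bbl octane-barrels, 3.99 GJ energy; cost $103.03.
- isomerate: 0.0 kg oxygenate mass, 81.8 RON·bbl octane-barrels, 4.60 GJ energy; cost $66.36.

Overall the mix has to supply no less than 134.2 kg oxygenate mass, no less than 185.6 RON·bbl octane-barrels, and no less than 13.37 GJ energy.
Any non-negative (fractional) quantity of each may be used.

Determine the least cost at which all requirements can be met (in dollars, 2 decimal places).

$243.29

Let x1 = barrels of toluene, x2 = barrels of FCC naphtha, x3 = barrels of light naphtha, x4 = barrels of alkylate, x5 = barrels of MTBE, x6 = barrels of isomerate.
Minimise 124.25x1 + 80.67x2 + 65.63x3 + 82.24x4 + 103.03x5 + 66.36x6 with:
  111.7x5 ≥ 134.2   (oxygenate mass)
  116.1x1 + 88.6x2 + 72.9x3 + 97x4 + 110.8x5 + 81.8x6 ≥ 185.6   (octane-barrels)
  5.52x1 + 5.24x2 + 4.71x3 + 4.67x4 + 3.99x5 + 4.6x6 ≥ 13.37   (energy)
  x1, x2, x3, x4, x5, x6 ≥ 0.
At the optimum only light naphtha, MTBE are positive (toluene, FCC naphtha, alkylate, isomerate = 0). The oxygenate mass and energy requirements are met with equality.
Solving gives x3 = 1.8209, x5 = 1.2014.
Objective = 65.63·1.8209 + 103.03·1.2014 = 243.2859.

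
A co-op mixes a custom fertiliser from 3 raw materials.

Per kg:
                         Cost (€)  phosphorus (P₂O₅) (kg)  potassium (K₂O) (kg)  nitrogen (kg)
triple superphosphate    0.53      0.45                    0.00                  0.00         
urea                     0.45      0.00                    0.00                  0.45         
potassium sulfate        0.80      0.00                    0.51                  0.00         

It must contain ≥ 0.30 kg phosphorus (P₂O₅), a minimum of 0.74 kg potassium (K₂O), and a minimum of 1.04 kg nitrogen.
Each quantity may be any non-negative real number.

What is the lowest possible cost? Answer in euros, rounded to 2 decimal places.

€2.55

Treat it as an LP. Let x1 = kg of triple superphosphate, x2 = kg of urea, x3 = kg of potassium sulfate.
Minimise 0.53x1 + 0.45x2 + 0.8x3 s.t.:
  0.45x1 ≥ 0.3   (phosphorus (P₂O₅))
  0.51x3 ≥ 0.74   (potassium (K₂O))
  0.45x2 ≥ 1.04   (nitrogen)
  x1, x2, x3 ≥ 0.
The optimal mix uses every input. Binding constraints: phosphorus (P₂O₅), potassium (K₂O), nitrogen.
Optimal quantities: triple superphosphate = 0.6667 kg, urea = 2.311 kg, potassium sulfate = 1.451 kg.
Objective = 0.53·0.6667 + 0.45·2.311 + 0.8·1.451 = 2.5541.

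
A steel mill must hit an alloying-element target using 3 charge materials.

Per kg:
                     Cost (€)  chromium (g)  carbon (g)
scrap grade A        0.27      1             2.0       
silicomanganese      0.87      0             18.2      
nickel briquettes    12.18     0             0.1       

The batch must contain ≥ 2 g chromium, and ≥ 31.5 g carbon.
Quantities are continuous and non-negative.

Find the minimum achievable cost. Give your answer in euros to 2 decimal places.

Let x1 = kg of scrap grade A, x2 = kg of silicomanganese, x3 = kg of nickel briquettes.
Minimize 0.27x1 + 0.87x2 + 12.18x3 with:
  1x1 ≥ 2   (chromium)
  2x1 + 18.2x2 + 0.1x3 ≥ 31.5   (carbon)
  x1, x2, x3 ≥ 0.
At the optimum only scrap grade A, silicomanganese are positive (nickel briquettes = 0). The chromium and carbon requirements are met with equality.
That vertex is x1 = 2, x2 = 1.511.
Total cost: 0.27·2 + 0.87·1.511 = 1.8546.

€1.85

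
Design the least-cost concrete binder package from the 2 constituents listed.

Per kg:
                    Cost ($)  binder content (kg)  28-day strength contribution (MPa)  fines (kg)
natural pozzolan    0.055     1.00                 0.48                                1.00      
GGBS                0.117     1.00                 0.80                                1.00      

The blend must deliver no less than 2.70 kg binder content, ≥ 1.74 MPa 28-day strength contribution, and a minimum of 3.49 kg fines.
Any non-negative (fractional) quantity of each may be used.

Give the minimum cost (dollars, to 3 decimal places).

Treat it as an LP. Let x1 = kg of natural pozzolan, x2 = kg of GGBS.
min 0.055x1 + 0.117x2 s.t.:
  1x1 + 1x2 ≥ 2.7   (binder content)
  0.48x1 + 0.8x2 ≥ 1.74   (28-day strength contribution)
  1x1 + 1x2 ≥ 3.49   (fines)
  x1, x2 ≥ 0.
The cheapest feasible vertex uses only natural pozzolan; GGBS is not used. There the 28-day strength contribution constraint is tight.
That vertex is x1 = 3.625.
Objective = 0.055·3.625 = 0.19938.

$0.199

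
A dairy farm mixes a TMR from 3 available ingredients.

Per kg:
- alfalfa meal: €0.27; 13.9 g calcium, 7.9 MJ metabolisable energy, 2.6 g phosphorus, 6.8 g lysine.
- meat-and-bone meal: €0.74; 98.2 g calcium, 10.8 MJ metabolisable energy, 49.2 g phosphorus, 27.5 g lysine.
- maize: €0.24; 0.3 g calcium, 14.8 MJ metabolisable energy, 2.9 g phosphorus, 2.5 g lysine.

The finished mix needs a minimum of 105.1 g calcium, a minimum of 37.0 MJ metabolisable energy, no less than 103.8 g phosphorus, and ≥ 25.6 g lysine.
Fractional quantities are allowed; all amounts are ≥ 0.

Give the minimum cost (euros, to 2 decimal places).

Treat it as an LP. Let x1 = kg of alfalfa meal, x2 = kg of meat-and-bone meal, x3 = kg of maize.
min 0.27x1 + 0.74x2 + 0.24x3 s.t.:
  13.9x1 + 98.2x2 + 0.3x3 ≥ 105.1   (calcium)
  7.9x1 + 10.8x2 + 14.8x3 ≥ 37   (metabolisable energy)
  2.6x1 + 49.2x2 + 2.9x3 ≥ 103.8   (phosphorus)
  6.8x1 + 27.5x2 + 2.5x3 ≥ 25.6   (lysine)
  x1, x2, x3 ≥ 0.
At the optimum only meat-and-bone meal, maize are positive (alfalfa meal = 0). The metabolisable energy and phosphorus requirements are met with equality.
Solving gives x2 = 2.051, x3 = 1.004.
Objective = 0.74·2.051 + 0.24·1.004 = 1.7587.

€1.76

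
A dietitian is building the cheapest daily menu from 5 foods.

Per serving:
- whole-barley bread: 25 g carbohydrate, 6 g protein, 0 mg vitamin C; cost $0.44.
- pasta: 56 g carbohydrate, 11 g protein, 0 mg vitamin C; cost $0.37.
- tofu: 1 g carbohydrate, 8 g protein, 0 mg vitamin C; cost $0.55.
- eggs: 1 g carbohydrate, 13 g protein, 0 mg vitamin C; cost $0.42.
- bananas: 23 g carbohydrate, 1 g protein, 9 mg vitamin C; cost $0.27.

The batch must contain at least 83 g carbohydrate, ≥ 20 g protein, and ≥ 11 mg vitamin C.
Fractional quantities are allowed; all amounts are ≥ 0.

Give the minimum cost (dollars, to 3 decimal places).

$0.951

This is a linear program. Let x1 = servings of whole-barley bread, x2 = servings of pasta, x3 = servings of tofu, x4 = servings of eggs, x5 = servings of bananas.
Minimize 0.44x1 + 0.37x2 + 0.55x3 + 0.42x4 + 0.27x5 s.t.:
  25x1 + 56x2 + 1x3 + 1x4 + 23x5 ≥ 83   (carbohydrate)
  6x1 + 11x2 + 8x3 + 13x4 + 1x5 ≥ 20   (protein)
  9x5 ≥ 11   (vitamin C)
  x1, x2, x3, x4, x5 ≥ 0.
The minimum-cost mix takes nothing from whole-barley bread, tofu — only pasta, eggs, bananas. There the carbohydrate, protein, vitamin C constraints are tight.
So pasta = 0.969 servings, eggs = 0.6245 servings, bananas = 1.222 servings.
Total cost: 0.37·0.969 + 0.42·0.6245 + 0.27·1.222 = 0.95076.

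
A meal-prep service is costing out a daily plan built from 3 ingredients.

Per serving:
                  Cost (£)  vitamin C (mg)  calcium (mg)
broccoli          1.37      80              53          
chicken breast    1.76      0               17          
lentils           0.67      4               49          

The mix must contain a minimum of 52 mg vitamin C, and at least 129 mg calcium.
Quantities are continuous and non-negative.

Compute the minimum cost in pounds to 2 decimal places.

Treat it as an LP. Let x1 = servings of broccoli, x2 = servings of chicken breast, x3 = servings of lentils.
min 1.37x1 + 1.76x2 + 0.67x3 subject to:
  80x1 + 4x3 ≥ 52   (vitamin C)
  53x1 + 17x2 + 49x3 ≥ 129   (calcium)
  x1, x2, x3 ≥ 0.
The cheapest feasible vertex uses only broccoli, lentils; chicken breast is not used. There the vitamin C and calcium constraints are tight.
That vertex is x1 = 0.548, x3 = 2.04.
Cost = 1.37·0.548 + 0.67·2.04 = 2.1176.

£2.12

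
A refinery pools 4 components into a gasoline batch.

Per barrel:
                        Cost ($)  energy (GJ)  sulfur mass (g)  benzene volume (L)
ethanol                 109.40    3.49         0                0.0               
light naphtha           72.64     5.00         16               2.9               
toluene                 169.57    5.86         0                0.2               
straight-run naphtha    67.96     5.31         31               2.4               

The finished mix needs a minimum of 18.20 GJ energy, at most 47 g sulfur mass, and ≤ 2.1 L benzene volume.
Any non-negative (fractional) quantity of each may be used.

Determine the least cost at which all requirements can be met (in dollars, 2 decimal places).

This is a linear program. Let x1 = barrels of ethanol, x2 = barrels of light naphtha, x3 = barrels of toluene, x4 = barrels of straight-run naphtha.
Minimize 109.4x1 + 72.64x2 + 169.57x3 + 67.96x4 subject to:
  3.49x1 + 5x2 + 5.86x3 + 5.31x4 ≥ 18.2   (energy)
  16x2 + 31x4 ≤ 47   (sulfur mass)
  2.9x2 + 0.2x3 + 2.4x4 ≤ 2.1   (benzene volume)
  x1, x2, x3, x4 ≥ 0.
At the optimum only toluene, straight-run naphtha are positive (ethanol, light naphtha = 0). The energy and benzene volume requirements are met with equality.
So toluene = 2.5018 barrels, straight-run naphtha = 0.66651 barrels.
Cost = 169.57·2.5018 + 67.96·0.66651 = 469.5262.

$469.53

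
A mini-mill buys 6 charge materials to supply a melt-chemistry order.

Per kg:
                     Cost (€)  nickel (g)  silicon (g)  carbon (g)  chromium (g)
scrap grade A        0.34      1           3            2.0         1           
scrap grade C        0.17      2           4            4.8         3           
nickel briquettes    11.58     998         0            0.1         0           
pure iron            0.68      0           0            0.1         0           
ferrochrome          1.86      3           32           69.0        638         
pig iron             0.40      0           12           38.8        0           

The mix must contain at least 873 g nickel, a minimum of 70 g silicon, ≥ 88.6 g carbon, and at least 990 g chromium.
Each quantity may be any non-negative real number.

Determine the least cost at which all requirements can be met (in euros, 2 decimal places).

€13.64

Treat it as an LP. Let x1 = kg of scrap grade A, x2 = kg of scrap grade C, x3 = kg of nickel briquettes, x4 = kg of pure iron, x5 = kg of ferrochrome, x6 = kg of pig iron.
min 0.34x1 + 0.17x2 + 11.58x3 + 0.68x4 + 1.86x5 + 0.4x6 s.t.:
  1x1 + 2x2 + 998x3 + 3x5 ≥ 873   (nickel)
  3x1 + 4x2 + 32x5 + 12x6 ≥ 70   (silicon)
  2x1 + 4.8x2 + 0.1x3 + 0.1x4 + 69x5 + 38.8x6 ≥ 88.6   (carbon)
  1x1 + 3x2 + 638x5 ≥ 990   (chromium)
  x1, x2, x3, x4, x5, x6 ≥ 0.
The minimum-cost mix takes nothing from scrap grade A, scrap grade C, pure iron — only nickel briquettes, ferrochrome, pig iron. Binding constraints: nickel, silicon, chromium.
Optimal quantities: nickel briquettes = 0.8701 kg, ferrochrome = 1.552 kg, pig iron = 1.695 kg.
Hence cost = 11.58·0.8701 + 1.86·1.552 + 0.4·1.695 = €13.6405.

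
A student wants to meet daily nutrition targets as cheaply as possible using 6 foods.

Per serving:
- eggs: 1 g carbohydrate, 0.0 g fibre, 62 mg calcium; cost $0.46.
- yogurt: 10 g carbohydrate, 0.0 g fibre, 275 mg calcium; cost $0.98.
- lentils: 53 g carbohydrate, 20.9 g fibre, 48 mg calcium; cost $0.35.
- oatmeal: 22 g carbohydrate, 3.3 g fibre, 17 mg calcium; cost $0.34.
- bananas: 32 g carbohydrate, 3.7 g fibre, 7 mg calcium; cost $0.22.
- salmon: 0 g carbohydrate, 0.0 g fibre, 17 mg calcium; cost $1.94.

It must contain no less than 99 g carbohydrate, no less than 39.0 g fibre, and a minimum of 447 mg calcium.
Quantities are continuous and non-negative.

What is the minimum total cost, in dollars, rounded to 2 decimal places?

Let x1 = servings of eggs, x2 = servings of yogurt, x3 = servings of lentils, x4 = servings of oatmeal, x5 = servings of bananas, x6 = servings of salmon.
Minimize 0.46x1 + 0.98x2 + 0.35x3 + 0.34x4 + 0.22x5 + 1.94x6 s.t.:
  1x1 + 10x2 + 53x3 + 22x4 + 32x5 ≥ 99   (carbohydrate)
  20.9x3 + 3.3x4 + 3.7x5 ≥ 39   (fibre)
  62x1 + 275x2 + 48x3 + 17x4 + 7x5 + 17x6 ≥ 447   (calcium)
  x1, x2, x3, x4, x5, x6 ≥ 0.
The optimal basis is {yogurt, lentils}; eggs, oatmeal, bananas, salmon drop out. The fibre and calcium requirements are met with equality.
So yogurt = 1.3 servings, lentils = 1.866 servings.
Objective = 0.98·1.3 + 0.35·1.866 = 1.9271.

$1.93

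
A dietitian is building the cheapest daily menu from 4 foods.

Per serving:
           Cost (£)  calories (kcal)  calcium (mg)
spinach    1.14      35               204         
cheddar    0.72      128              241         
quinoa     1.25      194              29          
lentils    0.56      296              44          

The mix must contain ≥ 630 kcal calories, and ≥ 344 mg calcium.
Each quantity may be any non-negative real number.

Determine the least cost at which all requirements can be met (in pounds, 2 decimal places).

£1.73

Let x1 = servings of spinach, x2 = servings of cheddar, x3 = servings of quinoa, x4 = servings of lentils.
Minimise 1.14x1 + 0.72x2 + 1.25x3 + 0.56x4 with:
  35x1 + 128x2 + 194x3 + 296x4 ≥ 630   (calories)
  204x1 + 241x2 + 29x3 + 44x4 ≥ 344   (calcium)
  x1, x2, x3, x4 ≥ 0.
At the optimum only cheddar, lentils are positive (spinach, quinoa = 0). Binding constraints: calories and calcium.
Optimal quantities: cheddar = 1.128 servings, lentils = 1.641 servings.
Total cost: 0.72·1.128 + 0.56·1.641 = 1.7311.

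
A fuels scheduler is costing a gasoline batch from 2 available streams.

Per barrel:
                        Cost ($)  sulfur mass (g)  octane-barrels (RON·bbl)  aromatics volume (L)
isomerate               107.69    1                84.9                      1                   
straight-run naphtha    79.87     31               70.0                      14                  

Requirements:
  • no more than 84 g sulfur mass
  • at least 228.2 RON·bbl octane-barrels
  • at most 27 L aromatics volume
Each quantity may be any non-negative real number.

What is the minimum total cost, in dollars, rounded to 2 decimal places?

Let x1 = barrels of isomerate, x2 = barrels of straight-run naphtha.
min 107.69x1 + 79.87x2 with:
  1x1 + 31x2 ≤ 84   (sulfur mass)
  84.9x1 + 70x2 ≥ 228.2   (octane-barrels)
  1x1 + 14x2 ≤ 27   (aromatics volume)
  x1, x2 ≥ 0.
Both inputs are positive at the optimum. There the octane-barrels and aromatics volume constraints are tight.
Solving gives x1 = 1.1665, x2 = 1.8453.
Hence cost = 107.69·1.1665 + 79.87·1.8453 = $273.0045.

$273.00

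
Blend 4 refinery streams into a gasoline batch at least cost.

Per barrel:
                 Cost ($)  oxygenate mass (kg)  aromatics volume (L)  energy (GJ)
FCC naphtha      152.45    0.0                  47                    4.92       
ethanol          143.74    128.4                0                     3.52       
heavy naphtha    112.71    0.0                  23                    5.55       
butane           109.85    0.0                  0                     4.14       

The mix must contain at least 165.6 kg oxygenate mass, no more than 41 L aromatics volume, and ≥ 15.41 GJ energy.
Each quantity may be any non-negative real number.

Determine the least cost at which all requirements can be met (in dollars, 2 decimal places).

Let x1 = barrels of FCC naphtha, x2 = barrels of ethanol, x3 = barrels of heavy naphtha, x4 = barrels of butane.
Minimise 152.45x1 + 143.74x2 + 112.71x3 + 109.85x4 s.t.:
  128.4x2 ≥ 165.6   (oxygenate mass)
  47x1 + 23x3 ≤ 41   (aromatics volume)
  4.92x1 + 3.52x2 + 5.55x3 + 4.14x4 ≥ 15.41   (energy)
  x1, x2, x3, x4 ≥ 0.
At the optimum only ethanol, heavy naphtha, butane are positive (FCC naphtha = 0). Binding constraints: oxygenate mass, aromatics volume, energy.
Optimal quantities: ethanol = 1.28972 barrels, heavy naphtha = 1.78261 barrels, butane = 0.23592 barrels.
Hence cost = 143.74·1.28972 + 112.71·1.78261 + 109.85·0.23592 = $412.2181.

$412.22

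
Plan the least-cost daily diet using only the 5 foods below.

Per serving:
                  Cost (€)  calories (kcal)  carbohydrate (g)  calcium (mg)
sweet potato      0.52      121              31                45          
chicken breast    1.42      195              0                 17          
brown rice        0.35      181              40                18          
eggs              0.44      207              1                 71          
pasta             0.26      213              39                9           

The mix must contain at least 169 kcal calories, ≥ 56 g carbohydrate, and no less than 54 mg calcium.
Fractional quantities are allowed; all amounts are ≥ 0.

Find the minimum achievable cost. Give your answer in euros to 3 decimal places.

Let x1 = servings of sweet potato, x2 = servings of chicken breast, x3 = servings of brown rice, x4 = servings of eggs, x5 = servings of pasta.
min 0.52x1 + 1.42x2 + 0.35x3 + 0.44x4 + 0.26x5 subject to:
  121x1 + 195x2 + 181x3 + 207x4 + 213x5 ≥ 169   (calories)
  31x1 + 40x3 + 1x4 + 39x5 ≥ 56   (carbohydrate)
  45x1 + 17x2 + 18x3 + 71x4 + 9x5 ≥ 54   (calcium)
  x1, x2, x3, x4, x5 ≥ 0.
The minimum-cost mix takes nothing from sweet potato, chicken breast, brown rice — only eggs, pasta. There the carbohydrate and calcium constraints are tight.
Optimal quantities: eggs = 0.5804 servings, pasta = 1.421 servings.
Total cost: 0.44·0.5804 + 0.26·1.421 = 0.62484.

€0.625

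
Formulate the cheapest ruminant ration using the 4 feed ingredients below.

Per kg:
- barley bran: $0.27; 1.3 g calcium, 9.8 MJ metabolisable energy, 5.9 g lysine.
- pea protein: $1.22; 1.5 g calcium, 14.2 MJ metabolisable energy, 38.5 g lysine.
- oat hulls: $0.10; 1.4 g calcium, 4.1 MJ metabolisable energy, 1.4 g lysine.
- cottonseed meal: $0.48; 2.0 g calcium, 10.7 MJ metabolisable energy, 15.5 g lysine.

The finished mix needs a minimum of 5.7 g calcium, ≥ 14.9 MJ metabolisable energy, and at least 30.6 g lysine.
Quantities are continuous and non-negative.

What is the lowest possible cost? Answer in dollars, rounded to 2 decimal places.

$1.03

This is a linear program. Let x1 = kg of barley bran, x2 = kg of pea protein, x3 = kg of oat hulls, x4 = kg of cottonseed meal.
Minimise 0.27x1 + 1.22x2 + 0.1x3 + 0.48x4 subject to:
  1.3x1 + 1.5x2 + 1.4x3 + 2x4 ≥ 5.7   (calcium)
  9.8x1 + 14.2x2 + 4.1x3 + 10.7x4 ≥ 14.9   (metabolisable energy)
  5.9x1 + 38.5x2 + 1.4x3 + 15.5x4 ≥ 30.6   (lysine)
  x1, x2, x3, x4 ≥ 0.
At the optimum only oat hulls, cottonseed meal are positive (barley bran, pea protein = 0). The calcium and lysine requirements are met with equality.
So oat hulls = 1.437 kg, cottonseed meal = 1.844 kg.
Total cost: 0.1·1.437 + 0.48·1.844 = 1.0288.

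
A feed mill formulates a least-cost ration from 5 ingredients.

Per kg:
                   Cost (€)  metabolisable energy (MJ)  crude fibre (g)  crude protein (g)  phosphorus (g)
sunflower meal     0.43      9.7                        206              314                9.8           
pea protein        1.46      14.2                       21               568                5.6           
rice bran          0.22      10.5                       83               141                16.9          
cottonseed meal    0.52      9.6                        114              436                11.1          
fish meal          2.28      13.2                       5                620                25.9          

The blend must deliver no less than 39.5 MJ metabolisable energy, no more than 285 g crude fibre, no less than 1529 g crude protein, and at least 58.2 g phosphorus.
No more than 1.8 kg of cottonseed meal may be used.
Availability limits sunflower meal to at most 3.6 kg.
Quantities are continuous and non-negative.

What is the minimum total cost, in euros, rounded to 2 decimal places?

€3.33

Set it up as a linear program. Let x1 = kg of sunflower meal, x2 = kg of pea protein, x3 = kg of rice bran, x4 = kg of cottonseed meal, x5 = kg of fish meal.
Minimise 0.43x1 + 1.46x2 + 0.22x3 + 0.52x4 + 2.28x5 subject to:
  9.7x1 + 14.2x2 + 10.5x3 + 9.6x4 + 13.2x5 ≥ 39.5   (metabolisable energy)
  206x1 + 21x2 + 83x3 + 114x4 + 5x5 ≤ 285   (crude fibre)
  314x1 + 568x2 + 141x3 + 436x4 + 620x5 ≥ 1529   (crude protein)
  9.8x1 + 5.6x2 + 16.9x3 + 11.1x4 + 25.9x5 ≥ 58.2   (phosphorus)
  x4 ≤ 1.8
  x1 ≤ 3.6
  x1, x2, x3, x4, x5 ≥ 0.
At the optimum only pea protein, rice bran, cottonseed meal, fish meal are positive (sunflower meal = 0). There the crude fibre, crude protein, phosphorus, the cottonseed meal cap constraints are tight.
Optimal quantities: pea protein = 0.1374 kg, rice bran = 0.8739 kg, cottonseed meal = 1.8 kg, fish meal = 0.8757 kg.
Cost = 1.46·0.1374 + 0.22·0.8739 + 0.52·1.8 + 2.28·0.8757 = 3.3255.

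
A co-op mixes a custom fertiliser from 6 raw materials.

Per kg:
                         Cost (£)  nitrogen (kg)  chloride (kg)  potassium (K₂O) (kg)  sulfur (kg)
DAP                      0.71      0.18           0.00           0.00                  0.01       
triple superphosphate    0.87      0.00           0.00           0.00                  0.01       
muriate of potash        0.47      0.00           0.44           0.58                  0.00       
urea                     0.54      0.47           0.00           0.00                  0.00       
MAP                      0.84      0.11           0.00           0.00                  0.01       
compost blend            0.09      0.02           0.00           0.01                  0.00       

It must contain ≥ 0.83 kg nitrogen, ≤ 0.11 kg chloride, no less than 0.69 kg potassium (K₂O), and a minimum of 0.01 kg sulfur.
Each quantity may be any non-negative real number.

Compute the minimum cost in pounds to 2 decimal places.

£5.73

Let x1 = kg of DAP, x2 = kg of triple superphosphate, x3 = kg of muriate of potash, x4 = kg of urea, x5 = kg of MAP, x6 = kg of compost blend.
Minimize 0.71x1 + 0.87x2 + 0.47x3 + 0.54x4 + 0.84x5 + 0.09x6 s.t.:
  0.18x1 + 0.47x4 + 0.11x5 + 0.02x6 ≥ 0.83   (nitrogen)
  0.44x3 ≤ 0.11   (chloride)
  0.58x3 + 0.01x6 ≥ 0.69   (potassium (K₂O))
  0.01x1 + 0.01x2 + 0.01x5 ≥ 0.01   (sulfur)
  x1, x2, x3, x4, x5, x6 ≥ 0.
The cheapest feasible vertex uses only DAP, muriate of potash, compost blend; triple superphosphate, urea, MAP are not used. There the chloride, potassium (K₂O), sulfur constraints are tight.
Solving gives x1 = 1, x3 = 0.25, x6 = 54.5.
Cost = 0.71·1 + 0.47·0.25 + 0.09·54.5 = 5.7325.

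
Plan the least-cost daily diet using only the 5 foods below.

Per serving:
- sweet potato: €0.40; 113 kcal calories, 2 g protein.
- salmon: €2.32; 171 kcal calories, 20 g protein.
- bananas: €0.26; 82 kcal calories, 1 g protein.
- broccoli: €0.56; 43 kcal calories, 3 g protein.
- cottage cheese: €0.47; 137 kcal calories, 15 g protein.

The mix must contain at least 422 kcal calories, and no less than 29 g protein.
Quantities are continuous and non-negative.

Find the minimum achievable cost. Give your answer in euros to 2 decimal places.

Let x1 = servings of sweet potato, x2 = servings of salmon, x3 = servings of bananas, x4 = servings of broccoli, x5 = servings of cottage cheese.
min 0.4x1 + 2.32x2 + 0.26x3 + 0.56x4 + 0.47x5 subject to:
  113x1 + 171x2 + 82x3 + 43x4 + 137x5 ≥ 422   (calories)
  2x1 + 20x2 + 1x3 + 3x4 + 15x5 ≥ 29   (protein)
  x1, x2, x3, x4, x5 ≥ 0.
At the optimum only bananas, cottage cheese are positive (sweet potato, salmon, broccoli = 0). There the calories and protein constraints are tight.
Solving gives x3 = 2.156, x5 = 1.79.
Objective = 0.26·2.156 + 0.47·1.79 = 1.4019.

€1.40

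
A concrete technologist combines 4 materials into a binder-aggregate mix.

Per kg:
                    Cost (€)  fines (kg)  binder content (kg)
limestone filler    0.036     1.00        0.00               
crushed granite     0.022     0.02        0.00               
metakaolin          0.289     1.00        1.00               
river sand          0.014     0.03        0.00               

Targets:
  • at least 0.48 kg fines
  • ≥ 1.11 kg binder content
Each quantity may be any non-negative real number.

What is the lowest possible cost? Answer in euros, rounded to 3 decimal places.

€0.321

Let x1 = kg of limestone filler, x2 = kg of crushed granite, x3 = kg of metakaolin, x4 = kg of river sand.
min 0.036x1 + 0.022x2 + 0.289x3 + 0.014x4 with:
  1x1 + 0.02x2 + 1x3 + 0.03x4 ≥ 0.48   (fines)
  1x3 ≥ 1.11   (binder content)
  x1, x2, x3, x4 ≥ 0.
The cheapest feasible vertex uses only metakaolin; limestone filler, crushed granite, river sand are not used. There the binder content constraint is tight.
Optimal quantities: metakaolin = 1.11 kg.
Objective = 0.289·1.11 = 0.32079.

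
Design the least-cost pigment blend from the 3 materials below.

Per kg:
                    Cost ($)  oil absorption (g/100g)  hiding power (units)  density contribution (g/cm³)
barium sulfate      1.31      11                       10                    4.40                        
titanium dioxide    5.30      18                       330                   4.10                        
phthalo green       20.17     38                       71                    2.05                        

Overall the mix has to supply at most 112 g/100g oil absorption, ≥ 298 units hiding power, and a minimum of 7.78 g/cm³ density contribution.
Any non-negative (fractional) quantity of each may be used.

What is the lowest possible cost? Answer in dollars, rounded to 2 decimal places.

$5.88

This is a linear program. Let x1 = kg of barium sulfate, x2 = kg of titanium dioxide, x3 = kg of phthalo green.
min 1.31x1 + 5.3x2 + 20.17x3 with:
  11x1 + 18x2 + 38x3 ≤ 112   (oil absorption)
  10x1 + 330x2 + 71x3 ≥ 298   (hiding power)
  4.4x1 + 4.1x2 + 2.05x3 ≥ 7.78   (density contribution)
  x1, x2, x3 ≥ 0.
The cheapest feasible vertex uses only barium sulfate, titanium dioxide; phthalo green is not used. The hiding power and density contribution requirements are met with equality.
Optimal quantities: barium sulfate = 0.9536 kg, titanium dioxide = 0.8741 kg.
Objective = 1.31·0.9536 + 5.3·0.8741 = 5.8819.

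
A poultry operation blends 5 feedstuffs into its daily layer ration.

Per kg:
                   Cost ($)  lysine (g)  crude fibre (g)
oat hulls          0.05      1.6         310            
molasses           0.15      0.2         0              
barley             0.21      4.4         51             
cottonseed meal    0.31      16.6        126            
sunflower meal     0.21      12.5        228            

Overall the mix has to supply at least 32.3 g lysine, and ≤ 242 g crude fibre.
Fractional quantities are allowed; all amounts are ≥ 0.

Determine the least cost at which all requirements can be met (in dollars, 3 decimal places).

$0.908

This is a linear program. Let x1 = kg of oat hulls, x2 = kg of molasses, x3 = kg of barley, x4 = kg of cottonseed meal, x5 = kg of sunflower meal.
Minimise 0.05x1 + 0.15x2 + 0.21x3 + 0.31x4 + 0.21x5 with:
  1.6x1 + 0.2x2 + 4.4x3 + 16.6x4 + 12.5x5 ≥ 32.3   (lysine)
  310x1 + 51x3 + 126x4 + 228x5 ≤ 242   (crude fibre)
  x1, x2, x3, x4, x5 ≥ 0.
At the optimum only molasses, cottonseed meal are positive (oat hulls, barley, sunflower meal = 0). The lysine and crude fibre requirements are met with equality.
That vertex is x2 = 2.0873, x4 = 1.9206.
Hence cost = 0.15·2.0873 + 0.31·1.9206 = $0.90848.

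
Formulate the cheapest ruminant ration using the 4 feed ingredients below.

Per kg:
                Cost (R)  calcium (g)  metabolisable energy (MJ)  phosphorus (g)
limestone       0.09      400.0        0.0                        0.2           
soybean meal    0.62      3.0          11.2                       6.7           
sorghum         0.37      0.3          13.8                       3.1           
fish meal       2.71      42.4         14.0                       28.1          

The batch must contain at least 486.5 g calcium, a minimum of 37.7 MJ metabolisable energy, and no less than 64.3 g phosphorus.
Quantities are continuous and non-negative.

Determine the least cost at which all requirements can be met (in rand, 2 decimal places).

Let x1 = kg of limestone, x2 = kg of soybean meal, x3 = kg of sorghum, x4 = kg of fish meal.
min 0.09x1 + 0.62x2 + 0.37x3 + 2.71x4 subject to:
  400x1 + 3x2 + 0.3x3 + 42.4x4 ≥ 486.5   (calcium)
  11.2x2 + 13.8x3 + 14x4 ≥ 37.7   (metabolisable energy)
  0.2x1 + 6.7x2 + 3.1x3 + 28.1x4 ≥ 64.3   (phosphorus)
  x1, x2, x3, x4 ≥ 0.
The optimal basis is {limestone, soybean meal}; sorghum, fish meal drop out. The calcium and phosphorus requirements are met with equality.
So limestone = 1.145 kg, soybean meal = 9.563 kg.
Total cost: 0.09·1.145 + 0.62·9.563 = 6.0321.

R6.03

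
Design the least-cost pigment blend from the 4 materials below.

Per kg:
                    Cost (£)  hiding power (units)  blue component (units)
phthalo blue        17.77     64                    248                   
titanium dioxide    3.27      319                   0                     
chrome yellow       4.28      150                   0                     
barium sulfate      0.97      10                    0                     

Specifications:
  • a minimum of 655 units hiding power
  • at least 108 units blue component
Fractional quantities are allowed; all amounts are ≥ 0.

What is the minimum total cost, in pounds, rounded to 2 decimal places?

£14.17

Set it up as a linear program. Let x1 = kg of phthalo blue, x2 = kg of titanium dioxide, x3 = kg of chrome yellow, x4 = kg of barium sulfate.
min 17.77x1 + 3.27x2 + 4.28x3 + 0.97x4 s.t.:
  64x1 + 319x2 + 150x3 + 10x4 ≥ 655   (hiding power)
  248x1 ≥ 108   (blue component)
  x1, x2, x3, x4 ≥ 0.
The minimum-cost mix takes nothing from chrome yellow, barium sulfate — only phthalo blue, titanium dioxide. The hiding power and blue component requirements are met with equality.
Optimal quantities: phthalo blue = 0.4355 kg, titanium dioxide = 1.966 kg.
Hence cost = 17.77·0.4355 + 3.27·1.966 = £14.1677.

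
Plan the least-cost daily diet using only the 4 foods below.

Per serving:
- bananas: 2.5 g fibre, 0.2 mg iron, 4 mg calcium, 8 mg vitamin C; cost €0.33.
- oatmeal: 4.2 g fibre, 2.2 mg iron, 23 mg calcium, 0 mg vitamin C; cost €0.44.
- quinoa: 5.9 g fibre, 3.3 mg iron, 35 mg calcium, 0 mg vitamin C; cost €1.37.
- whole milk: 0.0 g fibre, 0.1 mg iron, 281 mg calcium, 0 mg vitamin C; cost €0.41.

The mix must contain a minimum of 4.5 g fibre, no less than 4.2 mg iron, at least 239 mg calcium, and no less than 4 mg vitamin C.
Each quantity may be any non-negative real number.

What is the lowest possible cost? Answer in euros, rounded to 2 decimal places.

€1.26

This is a linear program. Let x1 = servings of bananas, x2 = servings of oatmeal, x3 = servings of quinoa, x4 = servings of whole milk.
Minimise 0.33x1 + 0.44x2 + 1.37x3 + 0.41x4 subject to:
  2.5x1 + 4.2x2 + 5.9x3 ≥ 4.5   (fibre)
  0.2x1 + 2.2x2 + 3.3x3 + 0.1x4 ≥ 4.2   (iron)
  4x1 + 23x2 + 35x3 + 281x4 ≥ 239   (calcium)
  8x1 ≥ 4   (vitamin C)
  x1, x2, x3, x4 ≥ 0.
The minimum-cost mix takes nothing from quinoa — only bananas, oatmeal, whole milk. There the iron, calcium, vitamin C constraints are tight.
So bananas = 0.5 servings, oatmeal = 1.832 servings, whole milk = 0.6935 servings.
Total cost: 0.33·0.5 + 0.44·1.832 + 0.41·0.6935 = 1.2554.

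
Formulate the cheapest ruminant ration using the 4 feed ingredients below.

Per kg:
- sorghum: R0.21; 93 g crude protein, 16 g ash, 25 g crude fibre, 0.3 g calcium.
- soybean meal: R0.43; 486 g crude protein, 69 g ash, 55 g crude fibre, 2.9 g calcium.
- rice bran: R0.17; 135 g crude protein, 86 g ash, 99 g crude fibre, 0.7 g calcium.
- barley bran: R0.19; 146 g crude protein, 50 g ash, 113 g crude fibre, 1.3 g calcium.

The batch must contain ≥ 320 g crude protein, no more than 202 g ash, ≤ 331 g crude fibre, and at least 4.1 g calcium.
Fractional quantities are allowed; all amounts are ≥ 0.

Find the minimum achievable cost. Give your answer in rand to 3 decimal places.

R0.600

This is a linear program. Let x1 = kg of sorghum, x2 = kg of soybean meal, x3 = kg of rice bran, x4 = kg of barley bran.
Minimize 0.21x1 + 0.43x2 + 0.17x3 + 0.19x4 with:
  93x1 + 486x2 + 135x3 + 146x4 ≥ 320   (crude protein)
  16x1 + 69x2 + 86x3 + 50x4 ≤ 202   (ash)
  25x1 + 55x2 + 99x3 + 113x4 ≤ 331   (crude fibre)
  0.3x1 + 2.9x2 + 0.7x3 + 1.3x4 ≥ 4.1   (calcium)
  x1, x2, x3, x4 ≥ 0.
At the optimum only soybean meal, barley bran are positive (sorghum, rice bran = 0). Binding constraints: crude fibre and calcium.
So soybean meal = 0.1288 kg, barley bran = 2.867 kg.
Objective = 0.43·0.1288 + 0.19·2.867 = 0.60011.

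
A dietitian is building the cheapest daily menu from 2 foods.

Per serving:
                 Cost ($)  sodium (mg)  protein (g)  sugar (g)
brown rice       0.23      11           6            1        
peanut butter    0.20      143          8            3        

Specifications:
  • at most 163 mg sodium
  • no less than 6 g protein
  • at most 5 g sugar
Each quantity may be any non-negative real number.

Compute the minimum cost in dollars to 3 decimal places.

Set it up as a linear program. Let x1 = servings of brown rice, x2 = servings of peanut butter.
Minimise 0.23x1 + 0.2x2 subject to:
  11x1 + 143x2 ≤ 163   (sodium)
  6x1 + 8x2 ≥ 6   (protein)
  1x1 + 3x2 ≤ 5   (sugar)
  x1, x2 ≥ 0.
At the optimum only peanut butter is positive (brown rice = 0). There the protein constraint is tight.
Optimal quantities: peanut butter = 0.75 servings.
Total cost: 0.2·0.75 = 0.15000.

$0.150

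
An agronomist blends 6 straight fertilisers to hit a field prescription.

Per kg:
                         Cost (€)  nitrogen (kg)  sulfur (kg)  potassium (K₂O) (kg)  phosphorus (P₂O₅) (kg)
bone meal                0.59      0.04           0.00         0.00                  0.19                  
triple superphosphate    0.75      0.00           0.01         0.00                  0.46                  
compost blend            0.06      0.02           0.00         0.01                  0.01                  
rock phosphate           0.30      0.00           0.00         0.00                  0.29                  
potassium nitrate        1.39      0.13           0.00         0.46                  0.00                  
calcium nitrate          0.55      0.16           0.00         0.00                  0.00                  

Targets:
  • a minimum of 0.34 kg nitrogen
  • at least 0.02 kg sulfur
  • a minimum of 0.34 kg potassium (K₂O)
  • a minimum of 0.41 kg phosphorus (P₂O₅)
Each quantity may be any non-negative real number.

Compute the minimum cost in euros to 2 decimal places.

Let x1 = kg of bone meal, x2 = kg of triple superphosphate, x3 = kg of compost blend, x4 = kg of rock phosphate, x5 = kg of potassium nitrate, x6 = kg of calcium nitrate.
Minimise 0.59x1 + 0.75x2 + 0.06x3 + 0.3x4 + 1.39x5 + 0.55x6 s.t.:
  0.04x1 + 0.02x3 + 0.13x5 + 0.16x6 ≥ 0.34   (nitrogen)
  0.01x2 ≥ 0.02   (sulfur)
  0.01x3 + 0.46x5 ≥ 0.34   (potassium (K₂O))
  0.19x1 + 0.46x2 + 0.01x3 + 0.29x4 ≥ 0.41   (phosphorus (P₂O₅))
  x1, x2, x3, x4, x5, x6 ≥ 0.
The optimal basis is {triple superphosphate, compost blend, potassium nitrate}; bone meal, rock phosphate, calcium nitrate drop out. There the nitrogen, sulfur, potassium (K₂O) constraints are tight.
So triple superphosphate = 2 kg, compost blend = 14.2 kg, potassium nitrate = 0.4304 kg.
Cost = 0.75·2 + 0.06·14.2 + 1.39·0.4304 = 2.9503.

€2.95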